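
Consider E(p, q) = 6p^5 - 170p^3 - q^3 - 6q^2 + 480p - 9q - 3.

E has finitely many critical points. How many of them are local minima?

E separates as a function of p plus a function of q, so ∇E=0 decouples.
∂E/∂p = 30(p - 4)(p - 1)(p + 1)(p + 4) = 0 at p ∈ {-4, -1, 1, 4}; ∂E/∂q = -3(q + 1)(q + 3) = 0 at q ∈ {-3, -1}.
The Hessian is diagonal: diag(E_pp, E_qq). Second derivatives: E_pp(-4)=-3600, E_pp(-1)=900, E_pp(1)=-900, E_pp(4)=3600; E_qq(-3)=6, E_qq(-1)=-6.
Local minima occur where both diagonal entries positive: (-1, -3), (4, -3). Count: 2.

2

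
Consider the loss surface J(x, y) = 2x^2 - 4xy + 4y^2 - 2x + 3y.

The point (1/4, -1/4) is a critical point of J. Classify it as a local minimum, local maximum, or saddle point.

local minimum

The Hessian of J is constant: H = [[4, -4], [-4, 8]].
det(H) = 4·8 − (-4)² = 16.
det(H) > 0 and tr(H) = 12 > 0, so H is positive definite and the point is a local minimum.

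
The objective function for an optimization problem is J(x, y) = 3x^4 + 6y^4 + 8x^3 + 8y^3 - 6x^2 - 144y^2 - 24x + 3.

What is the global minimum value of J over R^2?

J(x,y) separates as P(x) + Q(y) + 3, so its minimum is min P + min Q + 3.
P'(x) = 12(x - 1)(x + 1)(x + 2) vanishes at x ∈ {-2, -1, 1}; Q'(y) = 24y(y - 3)(y + 4) vanishes at y ∈ {-4, 0, 3}.
Local minima of P (where P''>0): P(-2)=8, P(1)=-19. Local minima of Q: Q(-4)=-1280, Q(3)=-594.
So the global minimum of J is P(1) + Q(-4) + 3 = -19 − 1280 + 3 = -1296, attained at (1, -4).

-1296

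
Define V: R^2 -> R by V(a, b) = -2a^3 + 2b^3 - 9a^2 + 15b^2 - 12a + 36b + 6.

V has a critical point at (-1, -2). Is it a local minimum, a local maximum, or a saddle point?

saddle point

The mixed partial ∂²V/∂a∂b is 0, so the Hessian at any point is diag(V_aa, V_bb) = diag(-6(2a + 3), 6(2b + 5)).
At (-1, -2): H = diag(-6, 6).
The eigenvalues have opposite signs, so H is indefinite: a saddle point.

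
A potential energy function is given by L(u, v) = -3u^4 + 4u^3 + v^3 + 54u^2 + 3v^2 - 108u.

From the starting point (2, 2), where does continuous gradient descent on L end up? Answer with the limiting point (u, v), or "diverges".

L is separable, so gradient descent decouples: u follows -∂L/∂u, v follows -∂L/∂v.
∂L/∂u = -12(u - 3)(u - 1)(u + 3); at u=2 this is 60, so u decreases.
∂L/∂v = 3v(v + 2); at v=2 this is 24, so v decreases.
u converges to its nearest critical value 1 (a local min of the u-part); v converges to 0. The iterate converges to (1, 0).

(1, 0)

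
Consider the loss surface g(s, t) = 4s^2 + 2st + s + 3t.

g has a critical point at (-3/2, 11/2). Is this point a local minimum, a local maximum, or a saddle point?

saddle point

The Hessian of g is constant: H = [[8, 2], [2, 0]].
det(H) = 8·0 − 2² = -4.
Since det(H) < 0, H is indefinite and the critical point is a saddle point.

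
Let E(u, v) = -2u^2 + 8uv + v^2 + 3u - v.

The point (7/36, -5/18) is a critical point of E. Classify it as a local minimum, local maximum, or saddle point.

The Hessian of E is constant: H = [[-4, 8], [8, 2]].
det(H) = (-4)·2 − 8² = -72.
Since det(H) < 0, H is indefinite and the critical point is a saddle point.

saddle point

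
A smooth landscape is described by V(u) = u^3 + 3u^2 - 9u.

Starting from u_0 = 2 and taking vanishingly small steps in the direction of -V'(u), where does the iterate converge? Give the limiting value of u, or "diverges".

V'(u) = 3(u - 1)(u + 3), so V'(2) = 15.
Gradient descent moves in the -V' direction, i.e. u is decreasing.
The nearest critical point in that direction is u = 1, where V'' = 12 > 0 (a local minimum). The iterate converges there.

1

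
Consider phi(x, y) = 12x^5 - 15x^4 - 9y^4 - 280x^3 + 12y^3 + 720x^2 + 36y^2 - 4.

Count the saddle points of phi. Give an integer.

phi separates as a function of x plus a function of y, so ∇phi=0 decouples.
∂phi/∂x = 60x(x - 3)(x - 2)(x + 4) = 0 at x ∈ {-4, 0, 2, 3}; ∂phi/∂y = -36y(y - 2)(y + 1) = 0 at y ∈ {-1, 0, 2}.
The Hessian is diagonal: diag(phi_xx, phi_yy). Second derivatives: phi_xx(-4)=-10080, phi_xx(0)=1440, phi_xx(2)=-720, phi_xx(3)=1260; phi_yy(-1)=-108, phi_yy(0)=72, phi_yy(2)=-216.
Saddle points occur where the two diagonal entries have opposite signs: (-4, 0), (0, -1), (0, 2), (2, 0), (3, -1), (3, 2). Count: 6.

6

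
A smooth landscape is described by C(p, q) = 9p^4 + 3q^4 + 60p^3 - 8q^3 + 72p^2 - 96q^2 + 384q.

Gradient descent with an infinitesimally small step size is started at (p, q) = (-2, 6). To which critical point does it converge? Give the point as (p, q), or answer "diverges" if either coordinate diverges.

C is separable, so gradient descent decouples: p follows -∂C/∂p, q follows -∂C/∂q.
∂C/∂p = 36p(p + 1)(p + 4); at p=-2 this is 144, so p decreases.
∂C/∂q = 12(q - 4)(q - 2)(q + 4); at q=6 this is 960, so q decreases.
p converges to its nearest critical value -4 (a local min of the p-part); q converges to 4. The iterate converges to (-4, 4).

(-4, 4)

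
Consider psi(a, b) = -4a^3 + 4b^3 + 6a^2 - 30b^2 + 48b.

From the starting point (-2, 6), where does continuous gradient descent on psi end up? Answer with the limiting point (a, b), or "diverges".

(0, 4)

psi is separable, so gradient descent decouples: a follows -∂psi/∂a, b follows -∂psi/∂b.
∂psi/∂a = -12a(a - 1); at a=-2 this is -72, so a increases.
∂psi/∂b = 12(b - 4)(b - 1); at b=6 this is 120, so b decreases.
a converges to its nearest critical value 0 (a local min of the a-part); b converges to 4. The iterate converges to (0, 4).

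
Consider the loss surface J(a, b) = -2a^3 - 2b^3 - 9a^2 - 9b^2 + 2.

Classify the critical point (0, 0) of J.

local maximum

The mixed partial ∂²J/∂a∂b is 0, so the Hessian at any point is diag(J_aa, J_bb) = diag(-6(2a + 3), -6(2b + 3)).
At (0, 0): H = diag(-18, -18).
Both eigenvalues are negative, so H is negative definite: a local maximum.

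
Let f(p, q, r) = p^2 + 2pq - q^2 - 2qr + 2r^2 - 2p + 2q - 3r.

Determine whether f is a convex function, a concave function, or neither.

neither

f is quadratic, so its Hessian is the constant matrix H = [[2, 2, 0], [2, -2, -2], [0, -2, 4]].
Leading principal minors: 2, -8, -40.
Neither pattern holds ⇒ H is indefinite ⇒ neither convex nor concave.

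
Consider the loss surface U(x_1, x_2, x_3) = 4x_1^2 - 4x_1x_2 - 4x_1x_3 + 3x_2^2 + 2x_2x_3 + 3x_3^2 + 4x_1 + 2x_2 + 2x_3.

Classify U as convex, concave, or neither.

convex

U is quadratic, so its Hessian is the constant matrix H = [[8, -4, -4], [-4, 6, 2], [-4, 2, 6]].
Leading principal minors: 8, 32, 128.
All positive ⇒ H ≻ 0 ⇒ convex.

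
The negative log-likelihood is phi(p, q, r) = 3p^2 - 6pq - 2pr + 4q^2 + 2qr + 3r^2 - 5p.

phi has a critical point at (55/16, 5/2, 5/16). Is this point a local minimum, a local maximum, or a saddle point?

The Hessian is constant: H = [[6, -6, -2], [-6, 8, 2], [-2, 2, 6]].
Leading principal minors: Δ₁ = 6, Δ₂ = 12, Δ₃ = 64.
All leading minors are positive, so H is positive definite: a local minimum.

local minimum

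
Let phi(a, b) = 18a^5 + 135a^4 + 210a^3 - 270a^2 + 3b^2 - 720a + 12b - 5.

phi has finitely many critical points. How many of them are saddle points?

2

phi separates as a function of a plus a function of b, so ∇phi=0 decouples.
∂phi/∂a = 90(a - 1)(a + 1)(a + 2)(a + 4) = 0 at a ∈ {-4, -2, -1, 1}; ∂phi/∂b = 6(b + 2) = 0 at b ∈ {-2}.
The Hessian is diagonal: diag(phi_aa, phi_bb). Second derivatives: phi_aa(-4)=-2700, phi_aa(-2)=540, phi_aa(-1)=-540, phi_aa(1)=2700; phi_bb(-2)=6.
Saddle points occur where the two diagonal entries have opposite signs: (-4, -2), (-1, -2). Count: 2.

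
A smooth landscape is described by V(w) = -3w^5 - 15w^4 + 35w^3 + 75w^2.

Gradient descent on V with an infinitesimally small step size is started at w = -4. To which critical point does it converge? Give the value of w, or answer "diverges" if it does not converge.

V'(w) = -15w(w - 2)(w + 1)(w + 5), so V'(-4) = 1080.
Gradient descent moves in the -V' direction, i.e. w is decreasing.
The nearest critical point in that direction is w = -5, where V'' = 2100 > 0 (a local minimum). The iterate converges there.

-5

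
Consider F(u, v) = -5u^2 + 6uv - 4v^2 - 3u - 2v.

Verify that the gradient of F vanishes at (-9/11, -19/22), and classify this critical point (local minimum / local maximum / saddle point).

∇F = (-10u + 6v - 3, 6u - 8v - 2); substituting (-9/11, -19/22) gives ∇F = (0, 0), so (-9/11, -19/22) is indeed a critical point.
The Hessian of F is constant: H = [[-10, 6], [6, -8]].
det(H) = (-10)·(-8) − 6² = 44.
det(H) > 0 and tr(H) = -18 < 0, so H is negative definite and the point is a local maximum.

local maximum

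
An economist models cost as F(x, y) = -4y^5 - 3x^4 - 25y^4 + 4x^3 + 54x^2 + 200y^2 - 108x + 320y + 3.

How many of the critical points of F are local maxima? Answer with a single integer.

F separates as a function of x plus a function of y, so ∇F=0 decouples.
∂F/∂x = -12(x - 3)(x - 1)(x + 3) = 0 at x ∈ {-3, 1, 3}; ∂F/∂y = -20(y - 2)(y + 1)(y + 2)(y + 4) = 0 at y ∈ {-4, -2, -1, 2}.
The Hessian is diagonal: diag(F_xx, F_yy). Second derivatives: F_xx(-3)=-288, F_xx(1)=96, F_xx(3)=-144; F_yy(-4)=720, F_yy(-2)=-160, F_yy(-1)=180, F_yy(2)=-1440.
Local maxima occur where both diagonal entries negative: (-3, -2), (-3, 2), (3, -2), (3, 2). Count: 4.

4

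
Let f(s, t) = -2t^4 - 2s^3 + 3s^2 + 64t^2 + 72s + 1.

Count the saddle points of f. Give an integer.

f separates as a function of s plus a function of t, so ∇f=0 decouples.
∂f/∂s = -6(s - 4)(s + 3) = 0 at s ∈ {-3, 4}; ∂f/∂t = -8t(t - 4)(t + 4) = 0 at t ∈ {-4, 0, 4}.
The Hessian is diagonal: diag(f_ss, f_tt). Second derivatives: f_ss(-3)=42, f_ss(4)=-42; f_tt(-4)=-256, f_tt(0)=128, f_tt(4)=-256.
Saddle points occur where the two diagonal entries have opposite signs: (-3, -4), (-3, 4), (4, 0). Count: 3.

3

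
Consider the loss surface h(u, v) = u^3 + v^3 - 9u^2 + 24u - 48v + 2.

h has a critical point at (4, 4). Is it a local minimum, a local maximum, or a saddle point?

local minimum

The mixed partial ∂²h/∂u∂v is 0, so the Hessian at any point is diag(h_uu, h_vv) = diag(6(u - 3), 6v).
At (4, 4): H = diag(6, 24).
Both eigenvalues are positive, so H is positive definite: a local minimum.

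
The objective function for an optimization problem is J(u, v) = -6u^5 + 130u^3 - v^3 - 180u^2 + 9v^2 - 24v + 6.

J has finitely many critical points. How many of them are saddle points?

4

J separates as a function of u plus a function of v, so ∇J=0 decouples.
∂J/∂u = -30u(u - 3)(u - 1)(u + 4) = 0 at u ∈ {-4, 0, 1, 3}; ∂J/∂v = -3(v - 4)(v - 2) = 0 at v ∈ {2, 4}.
The Hessian is diagonal: diag(J_uu, J_vv). Second derivatives: J_uu(-4)=4200, J_uu(0)=-360, J_uu(1)=300, J_uu(3)=-1260; J_vv(2)=6, J_vv(4)=-6.
Saddle points occur where the two diagonal entries have opposite signs: (-4, 4), (0, 2), (1, 4), (3, 2). Count: 4.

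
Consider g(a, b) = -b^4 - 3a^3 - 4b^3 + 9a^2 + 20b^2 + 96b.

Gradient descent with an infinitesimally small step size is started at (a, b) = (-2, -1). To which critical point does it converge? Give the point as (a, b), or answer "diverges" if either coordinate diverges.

g is separable, so gradient descent decouples: a follows -∂g/∂a, b follows -∂g/∂b.
∂g/∂a = -9a(a - 2); at a=-2 this is -72, so a increases.
∂g/∂b = -4(b - 3)(b + 2)(b + 4); at b=-1 this is 48, so b decreases.
a converges to its nearest critical value 0 (a local min of the a-part); b converges to -2. The iterate converges to (0, -2).

(0, -2)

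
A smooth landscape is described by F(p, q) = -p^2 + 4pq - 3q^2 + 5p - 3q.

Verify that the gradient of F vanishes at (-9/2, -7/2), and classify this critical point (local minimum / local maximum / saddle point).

saddle point

∇F = (-2p + 4q + 5, 4p - 6q - 3); substituting (-9/2, -7/2) gives ∇F = (0, 0), so (-9/2, -7/2) is indeed a critical point.
The Hessian of F is constant: H = [[-2, 4], [4, -6]].
det(H) = (-2)·(-6) − 4² = -4.
Since det(H) < 0, H is indefinite and the critical point is a saddle point.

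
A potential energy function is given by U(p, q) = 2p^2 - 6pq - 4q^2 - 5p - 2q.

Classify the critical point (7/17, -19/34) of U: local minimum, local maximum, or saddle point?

saddle point

The Hessian of U is constant: H = [[4, -6], [-6, -8]].
det(H) = 4·(-8) − (-6)² = -68.
Since det(H) < 0, H is indefinite and the critical point is a saddle point.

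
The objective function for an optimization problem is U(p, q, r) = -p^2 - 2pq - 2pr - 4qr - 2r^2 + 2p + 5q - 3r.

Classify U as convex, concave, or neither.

neither

U is quadratic, so its Hessian is the constant matrix H = [[-2, -2, -2], [-2, 0, -4], [-2, -4, -4]].
Leading principal minors: -2, -4, 16.
Neither pattern holds ⇒ H is indefinite ⇒ neither convex nor concave.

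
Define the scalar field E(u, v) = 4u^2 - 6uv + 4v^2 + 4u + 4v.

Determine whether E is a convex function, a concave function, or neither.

convex

E is quadratic, so its Hessian is the constant matrix H = [[8, -6], [-6, 8]].
det(H) = 28, tr(H) = 16.
det(H) > 0 and tr(H) > 0, so H is positive definite everywhere: convex.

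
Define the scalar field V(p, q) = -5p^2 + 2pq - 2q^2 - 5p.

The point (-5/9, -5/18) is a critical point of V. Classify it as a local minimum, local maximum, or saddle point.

local maximum

The Hessian of V is constant: H = [[-10, 2], [2, -4]].
det(H) = (-10)·(-4) − 2² = 36.
det(H) > 0 and tr(H) = -14 < 0, so H is negative definite and the point is a local maximum.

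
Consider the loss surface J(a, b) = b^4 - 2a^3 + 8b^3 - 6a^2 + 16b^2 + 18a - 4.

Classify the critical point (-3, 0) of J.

local minimum

The mixed partial ∂²J/∂a∂b is 0, so the Hessian at any point is diag(J_aa, J_bb) = diag(-12(a + 1), 4(3b^2 + 12b + 8)).
At (-3, 0): H = diag(24, 32).
Both eigenvalues are positive, so H is positive definite: a local minimum.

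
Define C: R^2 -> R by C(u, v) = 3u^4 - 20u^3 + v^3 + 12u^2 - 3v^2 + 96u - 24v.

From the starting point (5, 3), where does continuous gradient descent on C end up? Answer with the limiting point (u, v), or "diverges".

(4, 4)

C is separable, so gradient descent decouples: u follows -∂C/∂u, v follows -∂C/∂v.
∂C/∂u = 12(u - 4)(u - 2)(u + 1); at u=5 this is 216, so u decreases.
∂C/∂v = 3(v - 4)(v + 2); at v=3 this is -15, so v increases.
u converges to its nearest critical value 4 (a local min of the u-part); v converges to 4. The iterate converges to (4, 4).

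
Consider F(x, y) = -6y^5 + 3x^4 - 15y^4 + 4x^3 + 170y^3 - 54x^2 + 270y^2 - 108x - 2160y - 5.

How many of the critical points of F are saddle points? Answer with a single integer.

F separates as a function of x plus a function of y, so ∇F=0 decouples.
∂F/∂x = 12(x - 3)(x + 1)(x + 3) = 0 at x ∈ {-3, -1, 3}; ∂F/∂y = -30(y - 3)(y - 2)(y + 3)(y + 4) = 0 at y ∈ {-4, -3, 2, 3}.
The Hessian is diagonal: diag(F_xx, F_yy). Second derivatives: F_xx(-3)=144, F_xx(-1)=-96, F_xx(3)=288; F_yy(-4)=1260, F_yy(-3)=-900, F_yy(2)=900, F_yy(3)=-1260.
Saddle points occur where the two diagonal entries have opposite signs: (-3, -3), (-3, 3), (-1, -4), (-1, 2), (3, -3), (3, 3). Count: 6.

6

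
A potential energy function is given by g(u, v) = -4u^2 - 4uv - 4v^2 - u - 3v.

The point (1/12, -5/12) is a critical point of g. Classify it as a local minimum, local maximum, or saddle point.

local maximum

The Hessian of g is constant: H = [[-8, -4], [-4, -8]].
det(H) = (-8)·(-8) − (-4)² = 48.
det(H) > 0 and tr(H) = -16 < 0, so H is negative definite and the point is a local maximum.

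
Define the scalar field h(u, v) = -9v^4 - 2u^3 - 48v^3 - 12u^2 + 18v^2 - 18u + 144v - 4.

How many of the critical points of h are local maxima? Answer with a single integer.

2

h separates as a function of u plus a function of v, so ∇h=0 decouples.
∂h/∂u = -6(u + 1)(u + 3) = 0 at u ∈ {-3, -1}; ∂h/∂v = -36(v - 1)(v + 1)(v + 4) = 0 at v ∈ {-4, -1, 1}.
The Hessian is diagonal: diag(h_uu, h_vv). Second derivatives: h_uu(-3)=12, h_uu(-1)=-12; h_vv(-4)=-540, h_vv(-1)=216, h_vv(1)=-360.
Local maxima occur where both diagonal entries negative: (-1, -4), (-1, 1). Count: 2.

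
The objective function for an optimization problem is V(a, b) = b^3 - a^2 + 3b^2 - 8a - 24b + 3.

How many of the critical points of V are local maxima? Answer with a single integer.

1

V separates as a function of a plus a function of b, so ∇V=0 decouples.
∂V/∂a = -2(a + 4) = 0 at a ∈ {-4}; ∂V/∂b = 3(b - 2)(b + 4) = 0 at b ∈ {-4, 2}.
The Hessian is diagonal: diag(V_aa, V_bb). Second derivatives: V_aa(-4)=-2; V_bb(-4)=-18, V_bb(2)=18.
Local maxima occur where both diagonal entries negative: (-4, -4). Count: 1.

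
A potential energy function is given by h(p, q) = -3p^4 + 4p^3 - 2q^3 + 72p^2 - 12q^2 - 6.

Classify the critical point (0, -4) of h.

local minimum

The mixed partial ∂²h/∂p∂q is 0, so the Hessian at any point is diag(h_pp, h_qq) = diag(12(-3p^2 + 2p + 12), -12(q + 2)).
At (0, -4): H = diag(144, 24).
Both eigenvalues are positive, so H is positive definite: a local minimum.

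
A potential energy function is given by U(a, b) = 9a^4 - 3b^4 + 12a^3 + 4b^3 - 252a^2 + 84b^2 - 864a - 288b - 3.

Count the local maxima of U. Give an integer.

2

U separates as a function of a plus a function of b, so ∇U=0 decouples.
∂U/∂a = 36(a - 4)(a + 2)(a + 3) = 0 at a ∈ {-3, -2, 4}; ∂U/∂b = -12(b - 3)(b - 2)(b + 4) = 0 at b ∈ {-4, 2, 3}.
The Hessian is diagonal: diag(U_aa, U_bb). Second derivatives: U_aa(-3)=252, U_aa(-2)=-216, U_aa(4)=1512; U_bb(-4)=-504, U_bb(2)=72, U_bb(3)=-84.
Local maxima occur where both diagonal entries negative: (-2, -4), (-2, 3). Count: 2.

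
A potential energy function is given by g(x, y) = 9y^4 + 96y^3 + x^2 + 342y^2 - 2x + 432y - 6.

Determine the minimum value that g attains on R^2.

-184

g(x,y) separates as P(x) + Q(y) − 6, so its minimum is min P + min Q − 6.
P'(x) = 2x - 2 vanishes at x ∈ {1}; Q'(y) = 36(y + 1)(y + 3)(y + 4) vanishes at y ∈ {-4, -3, -1}.
Local minima of P (where P''>0): P(1)=-1. Local minima of Q: Q(-4)=-96, Q(-1)=-177.
So the global minimum of g is P(1) + Q(-1) − 6 = -1 − 177 − 6 = -184, attained at (1, -1).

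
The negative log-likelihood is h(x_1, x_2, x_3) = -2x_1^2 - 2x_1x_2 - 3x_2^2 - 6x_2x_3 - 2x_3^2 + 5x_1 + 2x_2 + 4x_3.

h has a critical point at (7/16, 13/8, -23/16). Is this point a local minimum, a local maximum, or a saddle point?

saddle point

The Hessian is constant: H = [[-4, -2, 0], [-2, -6, -6], [0, -6, -4]].
Leading principal minors: Δ₁ = -4, Δ₂ = 20, Δ₃ = 64.
The minors fit neither the all-positive nor the alternating-sign pattern, so H is indefinite: a saddle point.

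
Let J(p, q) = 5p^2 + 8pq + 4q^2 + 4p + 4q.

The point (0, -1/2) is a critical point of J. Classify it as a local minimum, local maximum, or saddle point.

The Hessian of J is constant: H = [[10, 8], [8, 8]].
det(H) = 10·8 − 8² = 16.
det(H) > 0 and tr(H) = 18 > 0, so H is positive definite and the point is a local minimum.

local minimum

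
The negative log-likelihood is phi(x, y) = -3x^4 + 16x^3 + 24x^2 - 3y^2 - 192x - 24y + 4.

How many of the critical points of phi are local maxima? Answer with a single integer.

phi separates as a function of x plus a function of y, so ∇phi=0 decouples.
∂phi/∂x = -12(x - 4)(x - 2)(x + 2) = 0 at x ∈ {-2, 2, 4}; ∂phi/∂y = -6(y + 4) = 0 at y ∈ {-4}.
The Hessian is diagonal: diag(phi_xx, phi_yy). Second derivatives: phi_xx(-2)=-288, phi_xx(2)=96, phi_xx(4)=-144; phi_yy(-4)=-6.
Local maxima occur where both diagonal entries negative: (-2, -4), (4, -4). Count: 2.

2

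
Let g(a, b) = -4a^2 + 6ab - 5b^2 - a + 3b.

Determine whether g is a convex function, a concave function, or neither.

g is quadratic, so its Hessian is the constant matrix H = [[-8, 6], [6, -10]].
det(H) = 44, tr(H) = -18.
det(H) > 0 and tr(H) < 0, so H is negative definite everywhere: concave.

concave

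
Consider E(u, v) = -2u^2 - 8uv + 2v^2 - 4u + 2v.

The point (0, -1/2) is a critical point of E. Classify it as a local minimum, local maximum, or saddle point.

saddle point

The Hessian of E is constant: H = [[-4, -8], [-8, 4]].
det(H) = (-4)·4 − (-8)² = -80.
Since det(H) < 0, H is indefinite and the critical point is a saddle point.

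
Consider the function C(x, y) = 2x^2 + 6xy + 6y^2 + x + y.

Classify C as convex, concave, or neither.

C is quadratic, so its Hessian is the constant matrix H = [[4, 6], [6, 12]].
det(H) = 12, tr(H) = 16.
det(H) > 0 and tr(H) > 0, so H is positive definite everywhere: convex.

convex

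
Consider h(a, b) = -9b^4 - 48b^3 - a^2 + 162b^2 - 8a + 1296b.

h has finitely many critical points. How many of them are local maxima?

h separates as a function of a plus a function of b, so ∇h=0 decouples.
∂h/∂a = -2(a + 4) = 0 at a ∈ {-4}; ∂h/∂b = -36(b - 3)(b + 3)(b + 4) = 0 at b ∈ {-4, -3, 3}.
The Hessian is diagonal: diag(h_aa, h_bb). Second derivatives: h_aa(-4)=-2; h_bb(-4)=-252, h_bb(-3)=216, h_bb(3)=-1512.
Local maxima occur where both diagonal entries negative: (-4, -4), (-4, 3). Count: 2.

2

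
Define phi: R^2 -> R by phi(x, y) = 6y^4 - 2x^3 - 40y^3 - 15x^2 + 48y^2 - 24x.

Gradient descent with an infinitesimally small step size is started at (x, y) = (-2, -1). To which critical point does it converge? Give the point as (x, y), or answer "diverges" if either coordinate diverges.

phi is separable, so gradient descent decouples: x follows -∂phi/∂x, y follows -∂phi/∂y.
∂phi/∂x = -6(x + 1)(x + 4); at x=-2 this is 12, so x decreases.
∂phi/∂y = 24y(y - 4)(y - 1); at y=-1 this is -240, so y increases.
x converges to its nearest critical value -4 (a local min of the x-part); y converges to 0. The iterate converges to (-4, 0).

(-4, 0)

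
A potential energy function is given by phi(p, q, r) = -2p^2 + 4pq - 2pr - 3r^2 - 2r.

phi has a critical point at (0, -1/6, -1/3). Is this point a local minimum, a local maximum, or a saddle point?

saddle point

The Hessian is constant: H = [[-4, 4, -2], [4, 0, 0], [-2, 0, -6]].
Leading principal minors: Δ₁ = -4, Δ₂ = -16, Δ₃ = 96.
The minors fit neither the all-positive nor the alternating-sign pattern, so H is indefinite: a saddle point.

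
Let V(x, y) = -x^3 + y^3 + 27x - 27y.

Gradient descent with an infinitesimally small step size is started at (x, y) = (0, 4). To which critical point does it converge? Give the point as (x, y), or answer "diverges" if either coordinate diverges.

V is separable, so gradient descent decouples: x follows -∂V/∂x, y follows -∂V/∂y.
∂V/∂x = -3(x - 3)(x + 3); at x=0 this is 27, so x decreases.
∂V/∂y = 3(y - 3)(y + 3); at y=4 this is 21, so y decreases.
x converges to its nearest critical value -3 (a local min of the x-part); y converges to 3. The iterate converges to (-3, 3).

(-3, 3)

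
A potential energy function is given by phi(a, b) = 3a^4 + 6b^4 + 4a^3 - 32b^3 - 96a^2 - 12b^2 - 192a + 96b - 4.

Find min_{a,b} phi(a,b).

phi(a,b) separates as P(a) + Q(b) − 4, so its minimum is min P + min Q − 4.
P'(a) = 12(a - 4)(a + 1)(a + 4) vanishes at a ∈ {-4, -1, 4}; Q'(b) = 24(b - 4)(b - 1)(b + 1) vanishes at b ∈ {-1, 1, 4}.
Local minima of P (where P''>0): P(-4)=-256, P(4)=-1280. Local minima of Q: Q(-1)=-70, Q(4)=-320.
So the global minimum of phi is P(4) + Q(4) − 4 = -1280 − 320 − 4 = -1604, attained at (4, 4).

-1604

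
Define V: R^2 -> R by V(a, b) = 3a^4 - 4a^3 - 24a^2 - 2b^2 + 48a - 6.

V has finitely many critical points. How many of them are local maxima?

V separates as a function of a plus a function of b, so ∇V=0 decouples.
∂V/∂a = 12(a - 2)(a - 1)(a + 2) = 0 at a ∈ {-2, 1, 2}; ∂V/∂b = -4b = 0 at b ∈ {0}.
The Hessian is diagonal: diag(V_aa, V_bb). Second derivatives: V_aa(-2)=144, V_aa(1)=-36, V_aa(2)=48; V_bb(0)=-4.
Local maxima occur where both diagonal entries negative: (1, 0). Count: 1.

1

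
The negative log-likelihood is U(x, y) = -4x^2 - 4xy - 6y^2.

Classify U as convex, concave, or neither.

U is quadratic, so its Hessian is the constant matrix H = [[-8, -4], [-4, -12]].
det(H) = 80, tr(H) = -20.
det(H) > 0 and tr(H) < 0, so H is negative definite everywhere: concave.

concave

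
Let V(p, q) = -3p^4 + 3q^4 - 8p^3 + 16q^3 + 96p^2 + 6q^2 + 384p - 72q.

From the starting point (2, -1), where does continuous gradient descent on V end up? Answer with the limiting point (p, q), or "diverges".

(-2, 1)

V is separable, so gradient descent decouples: p follows -∂V/∂p, q follows -∂V/∂q.
∂V/∂p = -12(p - 4)(p + 2)(p + 4); at p=2 this is 576, so p decreases.
∂V/∂q = 12(q - 1)(q + 2)(q + 3); at q=-1 this is -48, so q increases.
p converges to its nearest critical value -2 (a local min of the p-part); q converges to 1. The iterate converges to (-2, 1).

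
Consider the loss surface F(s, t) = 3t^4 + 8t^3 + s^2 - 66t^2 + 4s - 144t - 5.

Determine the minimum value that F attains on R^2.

-576

F(s,t) separates as P(s) + Q(t) − 5, so its minimum is min P + min Q − 5.
P'(s) = 2s + 4 vanishes at s ∈ {-2}; Q'(t) = 12(t - 3)(t + 1)(t + 4) vanishes at t ∈ {-4, -1, 3}.
Local minima of P (where P''>0): P(-2)=-4. Local minima of Q: Q(-4)=-224, Q(3)=-567.
So the global minimum of F is P(-2) + Q(3) − 5 = -4 − 567 − 5 = -576, attained at (-2, 3).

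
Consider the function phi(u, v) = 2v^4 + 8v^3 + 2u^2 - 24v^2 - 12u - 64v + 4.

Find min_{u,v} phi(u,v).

phi(u,v) separates as P(u) + Q(v) + 4, so its minimum is min P + min Q + 4.
P'(u) = 4u - 12 vanishes at u ∈ {3}; Q'(v) = 8(v - 2)(v + 1)(v + 4) vanishes at v ∈ {-4, -1, 2}.
Local minima of P (where P''>0): P(3)=-18. Local minima of Q: Q(-4)=-128, Q(2)=-128.
So the global minimum of phi is P(3) + Q(-4) + 4 = -18 − 128 + 4 = -142, attained at (3, -4).

-142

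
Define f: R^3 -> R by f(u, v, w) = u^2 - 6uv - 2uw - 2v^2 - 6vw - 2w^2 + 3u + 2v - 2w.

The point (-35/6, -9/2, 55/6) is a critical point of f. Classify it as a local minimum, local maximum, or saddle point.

saddle point

The Hessian is constant: H = [[2, -6, -2], [-6, -4, -6], [-2, -6, -4]].
Leading principal minors: Δ₁ = 2, Δ₂ = -44, Δ₃ = -24.
The minors fit neither the all-positive nor the alternating-sign pattern, so H is indefinite: a saddle point.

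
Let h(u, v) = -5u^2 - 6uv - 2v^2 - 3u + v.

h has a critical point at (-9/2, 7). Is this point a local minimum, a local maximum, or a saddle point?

local maximum

The Hessian of h is constant: H = [[-10, -6], [-6, -4]].
det(H) = (-10)·(-4) − (-6)² = 4.
det(H) > 0 and tr(H) = -14 < 0, so H is negative definite and the point is a local maximum.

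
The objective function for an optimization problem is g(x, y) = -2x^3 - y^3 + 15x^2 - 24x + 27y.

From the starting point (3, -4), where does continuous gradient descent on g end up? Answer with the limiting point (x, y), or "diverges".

g is separable, so gradient descent decouples: x follows -∂g/∂x, y follows -∂g/∂y.
∂g/∂x = -6(x - 4)(x - 1); at x=3 this is 12, so x decreases.
∂g/∂y = -3(y - 3)(y + 3); at y=-4 this is -21, so y increases.
x converges to its nearest critical value 1 (a local min of the x-part); y converges to -3. The iterate converges to (1, -3).

(1, -3)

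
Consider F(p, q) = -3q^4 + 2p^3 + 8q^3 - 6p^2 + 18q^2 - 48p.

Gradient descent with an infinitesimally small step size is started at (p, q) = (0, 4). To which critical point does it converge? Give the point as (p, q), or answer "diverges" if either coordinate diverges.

diverges

F is separable, so gradient descent decouples: p follows -∂F/∂p, q follows -∂F/∂q.
∂F/∂p = 6(p - 4)(p + 2); at p=0 this is -48, so p increases.
∂F/∂q = -12q(q - 3)(q + 1); at q=4 this is -240, so q increases.
The q-coordinate has no critical point in that direction and runs off to infinity.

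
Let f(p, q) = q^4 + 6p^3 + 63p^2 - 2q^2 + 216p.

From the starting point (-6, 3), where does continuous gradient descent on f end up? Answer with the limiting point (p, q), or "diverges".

f is separable, so gradient descent decouples: p follows -∂f/∂p, q follows -∂f/∂q.
∂f/∂p = 18(p + 3)(p + 4); at p=-6 this is 108, so p decreases.
∂f/∂q = 4q(q - 1)(q + 1); at q=3 this is 96, so q decreases.
The p-coordinate has no critical point in that direction and runs off to infinity.

diverges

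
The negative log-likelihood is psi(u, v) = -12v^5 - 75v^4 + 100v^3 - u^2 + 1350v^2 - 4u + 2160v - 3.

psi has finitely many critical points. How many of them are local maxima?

2

psi separates as a function of u plus a function of v, so ∇psi=0 decouples.
∂psi/∂u = -2(u + 2) = 0 at u ∈ {-2}; ∂psi/∂v = -60(v - 3)(v + 1)(v + 3)(v + 4) = 0 at v ∈ {-4, -3, -1, 3}.
The Hessian is diagonal: diag(psi_uu, psi_vv). Second derivatives: psi_uu(-2)=-2; psi_vv(-4)=1260, psi_vv(-3)=-720, psi_vv(-1)=1440, psi_vv(3)=-10080.
Local maxima occur where both diagonal entries negative: (-2, -3), (-2, 3). Count: 2.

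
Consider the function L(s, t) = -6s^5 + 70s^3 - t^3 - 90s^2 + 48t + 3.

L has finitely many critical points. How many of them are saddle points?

L separates as a function of s plus a function of t, so ∇L=0 decouples.
∂L/∂s = -30s(s - 2)(s - 1)(s + 3) = 0 at s ∈ {-3, 0, 1, 2}; ∂L/∂t = -3(t - 4)(t + 4) = 0 at t ∈ {-4, 4}.
The Hessian is diagonal: diag(L_ss, L_tt). Second derivatives: L_ss(-3)=1800, L_ss(0)=-180, L_ss(1)=120, L_ss(2)=-300; L_tt(-4)=24, L_tt(4)=-24.
Saddle points occur where the two diagonal entries have opposite signs: (-3, 4), (0, -4), (1, 4), (2, -4). Count: 4.

4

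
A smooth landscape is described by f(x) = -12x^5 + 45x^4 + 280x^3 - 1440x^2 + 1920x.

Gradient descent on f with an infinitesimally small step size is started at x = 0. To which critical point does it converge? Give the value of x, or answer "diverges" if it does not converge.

f'(x) = -60(x - 4)(x - 2)(x - 1)(x + 4), so f'(0) = 1920.
Gradient descent moves in the -f' direction, i.e. x is decreasing.
The nearest critical point in that direction is x = -4, where f'' = 14400 > 0 (a local minimum). The iterate converges there.

-4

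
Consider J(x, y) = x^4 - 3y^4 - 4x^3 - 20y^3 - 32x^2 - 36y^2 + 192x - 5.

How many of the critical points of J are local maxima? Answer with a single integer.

2

J separates as a function of x plus a function of y, so ∇J=0 decouples.
∂J/∂x = 4(x - 4)(x - 3)(x + 4) = 0 at x ∈ {-4, 3, 4}; ∂J/∂y = -12y(y + 2)(y + 3) = 0 at y ∈ {-3, -2, 0}.
The Hessian is diagonal: diag(J_xx, J_yy). Second derivatives: J_xx(-4)=224, J_xx(3)=-28, J_xx(4)=32; J_yy(-3)=-36, J_yy(-2)=24, J_yy(0)=-72.
Local maxima occur where both diagonal entries negative: (3, -3), (3, 0). Count: 2.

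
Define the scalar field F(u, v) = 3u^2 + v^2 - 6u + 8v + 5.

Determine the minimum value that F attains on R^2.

-14

F(u,v) separates as P(u) + Q(v) + 5, so its minimum is min P + min Q + 5.
P'(u) = 6u - 6 vanishes at u ∈ {1}; Q'(v) = 2v + 8 vanishes at v ∈ {-4}.
Local minima of P (where P''>0): P(1)=-3. Local minima of Q: Q(-4)=-16.
So the global minimum of F is P(1) + Q(-4) + 5 = -3 − 16 + 5 = -14, attained at (1, -4).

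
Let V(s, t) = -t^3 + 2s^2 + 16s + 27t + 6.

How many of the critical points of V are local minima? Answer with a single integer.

1

V separates as a function of s plus a function of t, so ∇V=0 decouples.
∂V/∂s = 4(s + 4) = 0 at s ∈ {-4}; ∂V/∂t = -3(t - 3)(t + 3) = 0 at t ∈ {-3, 3}.
The Hessian is diagonal: diag(V_ss, V_tt). Second derivatives: V_ss(-4)=4; V_tt(-3)=18, V_tt(3)=-18.
Local minima occur where both diagonal entries positive: (-4, -3). Count: 1.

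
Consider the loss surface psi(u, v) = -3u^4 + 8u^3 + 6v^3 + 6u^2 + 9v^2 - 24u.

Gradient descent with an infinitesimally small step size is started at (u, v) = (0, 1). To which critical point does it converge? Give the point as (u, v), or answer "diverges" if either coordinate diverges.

psi is separable, so gradient descent decouples: u follows -∂psi/∂u, v follows -∂psi/∂v.
∂psi/∂u = -12(u - 2)(u - 1)(u + 1); at u=0 this is -24, so u increases.
∂psi/∂v = 18v(v + 1); at v=1 this is 36, so v decreases.
u converges to its nearest critical value 1 (a local min of the u-part); v converges to 0. The iterate converges to (1, 0).

(1, 0)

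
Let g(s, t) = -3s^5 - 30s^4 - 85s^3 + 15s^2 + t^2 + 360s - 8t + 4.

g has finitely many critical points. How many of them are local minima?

2

g separates as a function of s plus a function of t, so ∇g=0 decouples.
∂g/∂s = -15(s - 1)(s + 2)(s + 3)(s + 4) = 0 at s ∈ {-4, -3, -2, 1}; ∂g/∂t = 2(t - 4) = 0 at t ∈ {4}.
The Hessian is diagonal: diag(g_ss, g_tt). Second derivatives: g_ss(-4)=150, g_ss(-3)=-60, g_ss(-2)=90, g_ss(1)=-900; g_tt(4)=2.
Local minima occur where both diagonal entries positive: (-4, 4), (-2, 4). Count: 2.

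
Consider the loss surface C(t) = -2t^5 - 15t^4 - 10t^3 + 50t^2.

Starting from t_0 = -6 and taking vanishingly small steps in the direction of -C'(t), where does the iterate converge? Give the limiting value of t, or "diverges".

-5

C'(t) = -10t(t - 1)(t + 2)(t + 5), so C'(-6) = -1680.
Gradient descent moves in the -C' direction, i.e. t is increasing.
The nearest critical point in that direction is t = -5, where C'' = 900 > 0 (a local minimum). The iterate converges there.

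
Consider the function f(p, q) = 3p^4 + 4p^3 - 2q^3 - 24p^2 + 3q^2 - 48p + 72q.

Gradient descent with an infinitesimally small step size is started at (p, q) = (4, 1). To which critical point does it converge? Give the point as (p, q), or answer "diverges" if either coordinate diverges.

(2, -3)

f is separable, so gradient descent decouples: p follows -∂f/∂p, q follows -∂f/∂q.
∂f/∂p = 12(p - 2)(p + 1)(p + 2); at p=4 this is 720, so p decreases.
∂f/∂q = -6(q - 4)(q + 3); at q=1 this is 72, so q decreases.
p converges to its nearest critical value 2 (a local min of the p-part); q converges to -3. The iterate converges to (2, -3).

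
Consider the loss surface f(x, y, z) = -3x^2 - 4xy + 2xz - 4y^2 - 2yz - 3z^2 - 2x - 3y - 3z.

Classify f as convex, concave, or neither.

concave

f is quadratic, so its Hessian is the constant matrix H = [[-6, -4, 2], [-4, -8, -2], [2, -2, -6]].
Leading principal minors: -6, 32, -104.
Signs alternate −, +, − ⇒ H ≺ 0 ⇒ concave.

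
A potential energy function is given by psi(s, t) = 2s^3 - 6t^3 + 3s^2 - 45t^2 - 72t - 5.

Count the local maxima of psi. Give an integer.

1

psi separates as a function of s plus a function of t, so ∇psi=0 decouples.
∂psi/∂s = 6s(s + 1) = 0 at s ∈ {-1, 0}; ∂psi/∂t = -18(t + 1)(t + 4) = 0 at t ∈ {-4, -1}.
The Hessian is diagonal: diag(psi_ss, psi_tt). Second derivatives: psi_ss(-1)=-6, psi_ss(0)=6; psi_tt(-4)=54, psi_tt(-1)=-54.
Local maxima occur where both diagonal entries negative: (-1, -1). Count: 1.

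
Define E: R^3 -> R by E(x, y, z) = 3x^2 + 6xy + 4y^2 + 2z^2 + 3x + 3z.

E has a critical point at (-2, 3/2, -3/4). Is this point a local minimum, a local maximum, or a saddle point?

local minimum

The Hessian is constant: H = [[6, 6, 0], [6, 8, 0], [0, 0, 4]].
Leading principal minors: Δ₁ = 6, Δ₂ = 12, Δ₃ = 48.
All leading minors are positive, so H is positive definite: a local minimum.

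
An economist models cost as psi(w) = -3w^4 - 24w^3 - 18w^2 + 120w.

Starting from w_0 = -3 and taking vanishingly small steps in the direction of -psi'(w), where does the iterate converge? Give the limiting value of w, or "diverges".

-2

psi'(w) = -12(w - 1)(w + 2)(w + 5), so psi'(-3) = -96.
Gradient descent moves in the -psi' direction, i.e. w is increasing.
The nearest critical point in that direction is w = -2, where psi'' = 108 > 0 (a local minimum). The iterate converges there.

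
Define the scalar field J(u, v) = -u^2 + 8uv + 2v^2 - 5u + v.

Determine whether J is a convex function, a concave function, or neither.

neither

J is quadratic, so its Hessian is the constant matrix H = [[-2, 8], [8, 4]].
det(H) = -72, tr(H) = 2.
det(H) < 0, so H is indefinite: neither convex nor concave.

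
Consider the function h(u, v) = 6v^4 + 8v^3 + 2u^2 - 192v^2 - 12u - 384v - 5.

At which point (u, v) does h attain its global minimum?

h(u,v) separates as P(u) + Q(v) − 5, so its minimum is min P + min Q − 5.
P'(u) = 4u - 12 vanishes at u ∈ {3}; Q'(v) = 24(v - 4)(v + 1)(v + 4) vanishes at v ∈ {-4, -1, 4}.
Local minima of P (where P''>0): P(3)=-18. Local minima of Q: Q(-4)=-512, Q(4)=-2560.
So the global minimum of h is P(3) + Q(4) − 5 = -18 − 2560 − 5 = -2583, attained at (3, 4).

(3, 4)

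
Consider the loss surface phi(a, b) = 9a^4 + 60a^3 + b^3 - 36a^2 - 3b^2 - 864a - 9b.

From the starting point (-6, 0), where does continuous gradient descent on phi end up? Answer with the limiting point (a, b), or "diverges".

(-4, 3)

phi is separable, so gradient descent decouples: a follows -∂phi/∂a, b follows -∂phi/∂b.
∂phi/∂a = 36(a - 2)(a + 3)(a + 4); at a=-6 this is -1728, so a increases.
∂phi/∂b = 3(b - 3)(b + 1); at b=0 this is -9, so b increases.
a converges to its nearest critical value -4 (a local min of the a-part); b converges to 3. The iterate converges to (-4, 3).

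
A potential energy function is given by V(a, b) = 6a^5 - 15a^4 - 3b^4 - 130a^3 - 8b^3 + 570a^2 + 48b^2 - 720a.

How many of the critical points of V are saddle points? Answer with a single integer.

V separates as a function of a plus a function of b, so ∇V=0 decouples.
∂V/∂a = 30(a - 3)(a - 2)(a - 1)(a + 4) = 0 at a ∈ {-4, 1, 2, 3}; ∂V/∂b = -12b(b - 2)(b + 4) = 0 at b ∈ {-4, 0, 2}.
The Hessian is diagonal: diag(V_aa, V_bb). Second derivatives: V_aa(-4)=-6300, V_aa(1)=300, V_aa(2)=-180, V_aa(3)=420; V_bb(-4)=-288, V_bb(0)=96, V_bb(2)=-144.
Saddle points occur where the two diagonal entries have opposite signs: (-4, 0), (1, -4), (1, 2), (2, 0), (3, -4), (3, 2). Count: 6.

6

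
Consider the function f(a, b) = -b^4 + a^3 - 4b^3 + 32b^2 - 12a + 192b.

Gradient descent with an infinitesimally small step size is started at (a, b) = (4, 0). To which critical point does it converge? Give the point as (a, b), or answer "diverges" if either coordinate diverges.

(2, -3)

f is separable, so gradient descent decouples: a follows -∂f/∂a, b follows -∂f/∂b.
∂f/∂a = 3(a - 2)(a + 2); at a=4 this is 36, so a decreases.
∂f/∂b = -4(b - 4)(b + 3)(b + 4); at b=0 this is 192, so b decreases.
a converges to its nearest critical value 2 (a local min of the a-part); b converges to -3. The iterate converges to (2, -3).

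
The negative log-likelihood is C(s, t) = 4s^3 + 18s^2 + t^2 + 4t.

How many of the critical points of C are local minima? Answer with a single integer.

C separates as a function of s plus a function of t, so ∇C=0 decouples.
∂C/∂s = 12s(s + 3) = 0 at s ∈ {-3, 0}; ∂C/∂t = 2(t + 2) = 0 at t ∈ {-2}.
The Hessian is diagonal: diag(C_ss, C_tt). Second derivatives: C_ss(-3)=-36, C_ss(0)=36; C_tt(-2)=2.
Local minima occur where both diagonal entries positive: (0, -2). Count: 1.

1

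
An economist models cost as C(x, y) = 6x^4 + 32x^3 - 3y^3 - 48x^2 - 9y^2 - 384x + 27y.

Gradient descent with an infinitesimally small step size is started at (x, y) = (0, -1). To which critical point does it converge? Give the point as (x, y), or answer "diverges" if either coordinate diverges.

(2, -3)

C is separable, so gradient descent decouples: x follows -∂C/∂x, y follows -∂C/∂y.
∂C/∂x = 24(x - 2)(x + 2)(x + 4); at x=0 this is -384, so x increases.
∂C/∂y = -9(y - 1)(y + 3); at y=-1 this is 36, so y decreases.
x converges to its nearest critical value 2 (a local min of the x-part); y converges to -3. The iterate converges to (2, -3).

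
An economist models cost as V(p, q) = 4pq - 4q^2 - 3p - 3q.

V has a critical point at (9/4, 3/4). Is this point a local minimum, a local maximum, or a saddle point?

The Hessian of V is constant: H = [[0, 4], [4, -8]].
det(H) = 0·(-8) − 4² = -16.
Since det(H) < 0, H is indefinite and the critical point is a saddle point.

saddle point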